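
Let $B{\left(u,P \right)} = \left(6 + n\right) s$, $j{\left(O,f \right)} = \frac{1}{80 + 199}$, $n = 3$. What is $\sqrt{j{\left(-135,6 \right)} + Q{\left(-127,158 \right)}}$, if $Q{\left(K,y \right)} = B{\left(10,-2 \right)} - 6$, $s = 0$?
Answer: $\frac{i \sqrt{51863}}{93} \approx 2.4488 i$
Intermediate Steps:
$j{\left(O,f \right)} = \frac{1}{279}$
$B{\left(u,P \right)} = 0$ ($B{\left(u,P \right)} = \left(6 + 3\right) 0 = 9 \cdot 0 = 0$)
$Q{\left(K,y \right)} = -6$ ($Q{\left(K,y \right)} = 0 - 6 = -6$)
$\sqrt{j{\left(-135,6 \right)} + Q{\left(-127,158 \right)}} = \sqrt{\frac{1}{279} - 6} = \sqrt{- \frac{1673}{279}} = \frac{i \sqrt{51863}}{93}$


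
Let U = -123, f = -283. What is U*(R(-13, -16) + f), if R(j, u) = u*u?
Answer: 3321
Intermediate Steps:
R(j, u) = u²
U*(R(-13, -16) + f) = -123*((-16)² - 283) = -123*(256 - 283) = -123*(-27) = 3321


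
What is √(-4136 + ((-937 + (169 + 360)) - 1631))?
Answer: 5*I*√247 ≈ 78.581*I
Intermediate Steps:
√(-4136 + ((-937 + (169 + 360)) - 1631)) = √(-4136 + ((-937 + 529) - 1631)) = √(-4136 + (-408 - 1631)) = √(-4136 - 2039) = √(-6175) = 5*I*√247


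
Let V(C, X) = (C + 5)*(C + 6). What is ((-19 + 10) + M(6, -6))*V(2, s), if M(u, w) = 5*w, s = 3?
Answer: -2184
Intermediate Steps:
V(C, X) = (5 + C)*(6 + C)
((-19 + 10) + M(6, -6))*V(2, s) = ((-19 + 10) + 5*(-6))*(30 + 2**2 + 11*2) = (-9 - 30)*(30 + 4 + 22) = -39*56 = -2184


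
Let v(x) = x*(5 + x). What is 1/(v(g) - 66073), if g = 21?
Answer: -1/65527 ≈ -1.5261e-5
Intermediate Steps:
1/(v(g) - 66073) = 1/(21*(5 + 21) - 66073) = 1/(21*26 - 66073) = 1/(546 - 66073) = 1/(-65527) = -1/65527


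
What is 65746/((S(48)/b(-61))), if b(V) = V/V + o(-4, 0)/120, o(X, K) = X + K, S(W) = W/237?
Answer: 75312043/240 ≈ 3.1380e+5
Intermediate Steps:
S(W) = W/237 (S(W) = W*(1/237) = W/237)
o(X, K) = K + X
b(V) = 29/30 (b(V) = V/V + (0 - 4)/120 = 1 - 4*1/120 = 1 - 1/30 = 29/30)
65746/((S(48)/b(-61))) = 65746/((((1/237)*48)/(29/30))) = 65746/(((16/79)*(30/29))) = 65746/(480/2291) = 65746*(2291/480) = 75312043/240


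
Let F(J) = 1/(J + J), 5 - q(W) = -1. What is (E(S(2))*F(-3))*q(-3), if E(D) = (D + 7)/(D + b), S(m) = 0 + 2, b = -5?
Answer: 3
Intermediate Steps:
q(W) = 6 (q(W) = 5 - 1*(-1) = 5 + 1 = 6)
S(m) = 2
E(D) = (7 + D)/(-5 + D) (E(D) = (D + 7)/(D - 5) = (7 + D)/(-5 + D))
F(J) = 1/(2*J)
(E(S(2))*F(-3))*q(-3) = (((7 + 2)/(-5 + 2))*((½)/(-3)))*6 = ((9/(-3))*((½)*(-⅓)))*6 = (-⅓*9*(-⅙))*6 = -3*(-⅙)*6 = (½)*6 = 3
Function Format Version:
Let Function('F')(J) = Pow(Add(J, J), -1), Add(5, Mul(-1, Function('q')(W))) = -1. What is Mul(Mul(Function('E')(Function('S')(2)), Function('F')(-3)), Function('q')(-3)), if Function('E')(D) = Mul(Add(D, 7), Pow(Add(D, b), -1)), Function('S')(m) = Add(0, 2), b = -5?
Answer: 3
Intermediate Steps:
Function('q')(W) = 6 (Function('q')(W) = Add(5, Mul(-1, -1)) = Add(5, 1) = 6)
Function('S')(m) = 2
Function('E')(D) = Mul(Pow(Add(-5, D), -1), Add(7, D)) (Function('E')(D) = Mul(Add(D, 7), Pow(Add(D, -5), -1)) = Mul(Add(7, D), Pow(Add(-5, D), -1)) = Mul(Pow(Add(-5, D), -1), Add(7, D)))
Function('F')(J) = Mul(Rational(1, 2), Pow(J, -1)) (Function('F')(J) = Pow(Mul(2, J), -1) = Mul(Rational(1, 2), Pow(J, -1)))
Mul(Mul(Function('E')(Function('S')(2)), Function('F')(-3)), Function('q')(-3)) = Mul(Mul(Mul(Pow(Add(-5, 2), -1), Add(7, 2)), Mul(Rational(1, 2), Pow(-3, -1))), 6) = Mul(Mul(Mul(Pow(-3, -1), 9), Mul(Rational(1, 2), Rational(-1, 3))), 6) = Mul(Mul(Mul(Rational(-1, 3), 9), Rational(-1, 6)), 6) = Mul(Mul(-3, Rational(-1, 6)), 6) = Mul(Rational(1, 2), 6) = 3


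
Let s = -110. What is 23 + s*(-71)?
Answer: 7833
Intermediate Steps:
23 + s*(-71) = 23 - 110*(-71) = 23 + 7810 = 7833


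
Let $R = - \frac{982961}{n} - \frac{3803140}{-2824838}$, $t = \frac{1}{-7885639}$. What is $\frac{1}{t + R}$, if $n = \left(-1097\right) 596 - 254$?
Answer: $\frac{1040696218560537558}{2965118502541201661} \approx 0.35098$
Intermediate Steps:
$t = - \frac{1}{7885639} \approx -1.2681 \cdot 10^{-7}$
$n = -654066$ ($n = -653812 - 254 = -654066$)
$R = \frac{376015010897}{131973606522}$ ($R = - \frac{982961}{-654066} - \frac{3803140}{-2824838} = \left(-982961\right) \left(- \frac{1}{654066}\right) - - \frac{1901570}{1412419} = \frac{140423}{93438} + \frac{1901570}{1412419} = \frac{376015010897}{131973606522} \approx 2.8492$)
$\frac{1}{t + R} = \frac{1}{- \frac{1}{7885639} + \frac{376015010897}{131973606522}} = \frac{1}{\frac{2965118502541201661}{1040696218560537558}} = \frac{1040696218560537558}{2965118502541201661}$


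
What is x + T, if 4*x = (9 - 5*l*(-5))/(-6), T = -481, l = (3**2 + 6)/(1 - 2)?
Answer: -1863/4 ≈ -465.75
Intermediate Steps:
l = -15 (l = (9 + 6)/(-1) = 15*(-1) = -15)
x = 61/4 (x = ((9 - 5*(-15)*(-5))/(-6))/4 = (-(9 + 75*(-5))/6)/4 = (-(9 - 375)/6)/4 = (-1/6*(-366))/4 = (1/4)*61 = 61/4 ≈ 15.250)
x + T = 61/4 - 481 = -1863/4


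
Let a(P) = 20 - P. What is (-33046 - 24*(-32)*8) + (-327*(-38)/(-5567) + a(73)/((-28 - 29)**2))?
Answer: -25611687589/951957 ≈ -26904.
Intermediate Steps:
(-33046 - 24*(-32)*8) + (-327*(-38)/(-5567) + a(73)/((-28 - 29)**2)) = (-33046 - 24*(-32)*8) + (-327*(-38)/(-5567) + (20 - 1*73)/((-28 - 29)**2)) = (-33046 + 768*8) + (12426*(-1/5567) + (20 - 73)/((-57)**2)) = (-33046 + 6144) + (-654/293 - 53/3249) = -26902 + (-654/293 - 53*1/3249) = -26902 + (-654/293 - 53/3249) = -26902 - 2140375/951957 = -25611687589/951957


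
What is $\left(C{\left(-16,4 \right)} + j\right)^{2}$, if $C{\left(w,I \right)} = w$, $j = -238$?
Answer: $64516$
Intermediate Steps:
$\left(C{\left(-16,4 \right)} + j\right)^{2} = \left(-16 - 238\right)^{2} = \left(-254\right)^{2} = 64516$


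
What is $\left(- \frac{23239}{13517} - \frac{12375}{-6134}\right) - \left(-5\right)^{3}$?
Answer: $\frac{10388884599}{82913278} \approx 125.3$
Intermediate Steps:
$\left(- \frac{23239}{13517} - \frac{12375}{-6134}\right) - \left(-5\right)^{3} = \left(\left(-23239\right) \frac{1}{13517} - - \frac{12375}{6134}\right) - -125 = \left(- \frac{23239}{13517} + \frac{12375}{6134}\right) + 125 = \frac{24724849}{82913278} + 125 = \frac{10388884599}{82913278}$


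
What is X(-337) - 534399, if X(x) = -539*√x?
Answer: -534399 - 539*I*√337 ≈ -5.344e+5 - 9894.7*I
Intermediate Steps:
X(-337) - 534399 = -539*I*√337 - 534399 = -534399 - 539*I*√337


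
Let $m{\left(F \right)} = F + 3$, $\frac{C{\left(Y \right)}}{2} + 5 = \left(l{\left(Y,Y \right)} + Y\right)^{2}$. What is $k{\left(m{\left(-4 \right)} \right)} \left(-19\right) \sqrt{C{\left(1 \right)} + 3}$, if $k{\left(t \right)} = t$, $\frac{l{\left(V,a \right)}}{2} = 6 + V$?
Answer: $19 \sqrt{443} \approx 399.9$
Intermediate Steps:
$l{\left(V,a \right)} = 12 + 2 V$ ($l{\left(V,a \right)} = 2 \left(6 + V\right) = 12 + 2 V$)
$C{\left(Y \right)} = -10 + 2 \left(12 + 3 Y\right)^{2}$ ($C{\left(Y \right)} = -10 + 2 \left(\left(12 + 2 Y\right) + Y\right)^{2} = -10 + 2 \left(12 + 3 Y\right)^{2}$)
$m{\left(F \right)} = 3 + F$
$k{\left(m{\left(-4 \right)} \right)} \left(-19\right) \sqrt{C{\left(1 \right)} + 3} = \left(3 - 4\right) \left(-19\right) \sqrt{\left(-10 + 18 \left(4 + 1\right)^{2}\right) + 3} = \left(-1\right) \left(-19\right) \sqrt{\left(-10 + 18 \cdot 5^{2}\right) + 3} = 19 \sqrt{\left(-10 + 18 \cdot 25\right) + 3} = 19 \sqrt{\left(-10 + 450\right) + 3} = 19 \sqrt{440 + 3} = 19 \sqrt{443}$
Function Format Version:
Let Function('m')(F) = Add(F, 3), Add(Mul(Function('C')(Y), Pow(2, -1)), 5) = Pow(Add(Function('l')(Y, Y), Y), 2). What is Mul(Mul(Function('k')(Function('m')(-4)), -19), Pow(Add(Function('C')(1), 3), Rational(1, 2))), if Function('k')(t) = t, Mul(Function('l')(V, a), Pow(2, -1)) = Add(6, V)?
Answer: Mul(19, Pow(443, Rational(1, 2))) ≈ 399.90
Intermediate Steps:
Function('l')(V, a) = Add(12, Mul(2, V)) (Function('l')(V, a) = Mul(2, Add(6, V)) = Add(12, Mul(2, V)))
Function('C')(Y) = Add(-10, Mul(2, Pow(Add(12, Mul(3, Y)), 2))) (Function('C')(Y) = Add(-10, Mul(2, Pow(Add(Add(12, Mul(2, Y)), Y), 2))) = Add(-10, Mul(2, Pow(Add(12, Mul(3, Y)), 2))))
Function('m')(F) = Add(3, F)
Mul(Mul(Function('k')(Function('m')(-4)), -19), Pow(Add(Function('C')(1), 3), Rational(1, 2))) = Mul(Mul(Add(3, -4), -19), Pow(Add(Add(-10, Mul(18, Pow(Add(4, 1), 2))), 3), Rational(1, 2))) = Mul(Mul(-1, -19), Pow(Add(Add(-10, Mul(18, Pow(5, 2))), 3), Rational(1, 2))) = Mul(19, Pow(Add(Add(-10, Mul(18, 25)), 3), Rational(1, 2))) = Mul(19, Pow(Add(Add(-10, 450), 3), Rational(1, 2))) = Mul(19, Pow(Add(440, 3), Rational(1, 2))) = Mul(19, Pow(443, Rational(1, 2)))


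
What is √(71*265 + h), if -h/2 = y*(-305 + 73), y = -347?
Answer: I*√142193 ≈ 377.08*I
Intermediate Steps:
h = -161008 (h = -(-694)*(-305 + 73) = -(-694)*(-232) = -2*80504 = -161008)
√(71*265 + h) = √(71*265 - 161008) = √(18815 - 161008) = √(-142193) = I*√142193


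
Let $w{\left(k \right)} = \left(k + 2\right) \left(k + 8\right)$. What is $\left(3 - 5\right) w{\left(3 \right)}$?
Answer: $-110$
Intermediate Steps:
$w{\left(k \right)} = \left(2 + k\right) \left(8 + k\right)$
$\left(3 - 5\right) w{\left(3 \right)} = \left(3 - 5\right) \left(16 + 3^{2} + 10 \cdot 3\right) = - 2 \left(16 + 9 + 30\right) = \left(-2\right) 55 = -110$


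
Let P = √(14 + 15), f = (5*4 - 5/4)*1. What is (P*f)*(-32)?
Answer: -600*√29 ≈ -3231.1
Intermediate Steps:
f = 75/4 (f = (20 - 5*¼)*1 = (20 - 5/4)*1 = (75/4)*1 = 75/4 ≈ 18.750)
P = √29 ≈ 5.3852
(P*f)*(-32) = (√29*(75/4))*(-32) = (75*√29/4)*(-32) = -600*√29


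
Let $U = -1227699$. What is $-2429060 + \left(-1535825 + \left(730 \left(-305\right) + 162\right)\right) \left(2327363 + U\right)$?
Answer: $-1933555935892$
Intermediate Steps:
$-2429060 + \left(-1535825 + \left(730 \left(-305\right) + 162\right)\right) \left(2327363 + U\right) = -2429060 + \left(-1535825 + \left(730 \left(-305\right) + 162\right)\right) \left(2327363 - 1227699\right) = -2429060 + \left(-1535825 + \left(-222650 + 162\right)\right) 1099664 = -2429060 + \left(-1535825 - 222488\right) 1099664 = -2429060 - 1933553506832 = -1933555935892$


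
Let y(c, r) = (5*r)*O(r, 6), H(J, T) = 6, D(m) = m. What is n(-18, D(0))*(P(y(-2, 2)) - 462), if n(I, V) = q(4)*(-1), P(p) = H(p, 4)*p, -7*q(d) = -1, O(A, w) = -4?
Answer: 702/7 ≈ 100.29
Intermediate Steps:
q(d) = ⅐ (q(d) = -⅐*(-1) = ⅐)
y(c, r) = -20*r (y(c, r) = (5*r)*(-4) = -20*r)
P(p) = 6*p
n(I, V) = -⅐ (n(I, V) = (⅐)*(-1) = -⅐)
n(-18, D(0))*(P(y(-2, 2)) - 462) = -(6*(-20*2) - 462)/7 = -(6*(-40) - 462)/7 = -(-240 - 462)/7 = -⅐*(-702) = 702/7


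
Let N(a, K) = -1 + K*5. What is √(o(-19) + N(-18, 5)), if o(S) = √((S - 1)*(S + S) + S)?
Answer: √(24 + √741) ≈ 7.1569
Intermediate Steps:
o(S) = √(S + 2*S*(-1 + S)) (o(S) = √((-1 + S)*(2*S) + S) = √(2*S*(-1 + S) + S) = √(S + 2*S*(-1 + S)))
N(a, K) = -1 + 5*K
√(o(-19) + N(-18, 5)) = √(√(-19*(-1 + 2*(-19))) + (-1 + 5*5)) = √(√(-19*(-1 - 38)) + (-1 + 25)) = √(√(-19*(-39)) + 24) = √(√741 + 24) = √(24 + √741)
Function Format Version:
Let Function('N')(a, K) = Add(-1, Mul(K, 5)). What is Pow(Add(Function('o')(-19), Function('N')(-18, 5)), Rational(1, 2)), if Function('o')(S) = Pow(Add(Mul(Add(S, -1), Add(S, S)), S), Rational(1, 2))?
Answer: Pow(Add(24, Pow(741, Rational(1, 2))), Rational(1, 2)) ≈ 7.1569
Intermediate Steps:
Function('o')(S) = Pow(Add(S, Mul(2, S, Add(-1, S))), Rational(1, 2)) (Function('o')(S) = Pow(Add(Mul(Add(-1, S), Mul(2, S)), S), Rational(1, 2)) = Pow(Add(Mul(2, S, Add(-1, S)), S), Rational(1, 2)) = Pow(Add(S, Mul(2, S, Add(-1, S))), Rational(1, 2)))
Function('N')(a, K) = Add(-1, Mul(5, K))
Pow(Add(Function('o')(-19), Function('N')(-18, 5)), Rational(1, 2)) = Pow(Add(Pow(Mul(-19, Add(-1, Mul(2, -19))), Rational(1, 2)), Add(-1, Mul(5, 5))), Rational(1, 2)) = Pow(Add(Pow(Mul(-19, Add(-1, -38)), Rational(1, 2)), Add(-1, 25)), Rational(1, 2)) = Pow(Add(Pow(Mul(-19, -39), Rational(1, 2)), 24), Rational(1, 2)) = Pow(Add(Pow(741, Rational(1, 2)), 24), Rational(1, 2)) = Pow(Add(24, Pow(741, Rational(1, 2))), Rational(1, 2))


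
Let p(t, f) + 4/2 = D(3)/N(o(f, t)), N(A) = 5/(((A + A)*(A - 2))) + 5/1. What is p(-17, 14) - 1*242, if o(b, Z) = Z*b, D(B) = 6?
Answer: -27737716/114241 ≈ -242.80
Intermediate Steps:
N(A) = 5 + 5/(2*A*(-2 + A)) (N(A) = 5/(((2*A)*(-2 + A))) + 5*1 = 5/((2*A*(-2 + A))) + 5 = 5*(1/(2*A*(-2 + A))) + 5 = 5/(2*A*(-2 + A)) + 5 = 5 + 5/(2*A*(-2 + A)))
p(t, f) = -2 + 12*f*t*(-2 + f*t)/(5*(1 - 4*f*t + 2*f²*t²)) (p(t, f) = -2 + 6/((5*(1 - 4*t*f + 2*(t*f)²)/(2*((t*f))*(-2 + t*f)))) = -2 + 6/((5*(1 - 4*f*t + 2*(f*t)²)/(2*((f*t))*(-2 + f*t)))) = -2 + 6/((5*(1/(f*t))*(1 - 4*f*t + 2*(f²*t²))/(2*(-2 + f*t)))) = -2 + 6/((5*(1/(f*t))*(1 - 4*f*t + 2*f²*t²)/(2*(-2 + f*t)))) = -2 + 6/((5*(1 - 4*f*t + 2*f²*t²)/(2*f*t*(-2 + f*t)))) = -2 + 6*(2*f*t*(-2 + f*t)/(5*(1 - 4*f*t + 2*f²*t²))) = -2 + 12*f*t*(-2 + f*t)/(5*(1 - 4*f*t + 2*f²*t²)))
p(-17, 14) - 1*242 = 2*(-5 - 4*14²*(-17)² + 8*14*(-17))/(5*(1 - 4*14*(-17) + 2*14²*(-17)²)) - 1*242 = 2*(-5 - 4*196*289 - 1904)/(5*(1 + 952 + 2*196*289)) - 242 = 2*(-5 - 226576 - 1904)/(5*(1 + 952 + 113288)) - 242 = (⅖)*(-228485)/114241 - 242 = (⅖)*(1/114241)*(-228485) - 242 = -91394/114241 - 242 = -27737716/114241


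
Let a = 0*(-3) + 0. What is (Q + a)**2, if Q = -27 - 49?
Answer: 5776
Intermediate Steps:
a = 0 (a = 0 + 0 = 0)
Q = -76
(Q + a)**2 = (-76 + 0)**2 = (-76)**2 = 5776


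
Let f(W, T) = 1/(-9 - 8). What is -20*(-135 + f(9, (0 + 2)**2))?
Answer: 45920/17 ≈ 2701.2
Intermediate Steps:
f(W, T) = -1/17 (f(W, T) = 1/(-17) = -1/17)
-20*(-135 + f(9, (0 + 2)**2)) = -20*(-135 - 1/17) = -20*(-2296/17) = 45920/17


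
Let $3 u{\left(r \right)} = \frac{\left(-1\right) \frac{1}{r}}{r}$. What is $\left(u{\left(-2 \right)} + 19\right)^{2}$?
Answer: $\frac{51529}{144} \approx 357.84$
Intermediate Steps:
$u{\left(r \right)} = - \frac{1}{3 r^{2}}$ ($u{\left(r \right)} = \frac{- \frac{1}{r} \frac{1}{r}}{3} = \frac{\left(-1\right) \frac{1}{r^{2}}}{3} = - \frac{1}{3 r^{2}}$)
$\left(u{\left(-2 \right)} + 19\right)^{2} = \left(- \frac{1}{3 \cdot 4} + 19\right)^{2} = \left(\left(- \frac{1}{3}\right) \frac{1}{4} + 19\right)^{2} = \left(- \frac{1}{12} + 19\right)^{2} = \left(\frac{227}{12}\right)^{2} = \frac{51529}{144}$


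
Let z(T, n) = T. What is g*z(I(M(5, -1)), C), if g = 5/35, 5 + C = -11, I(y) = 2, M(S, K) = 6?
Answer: 2/7 ≈ 0.28571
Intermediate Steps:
C = -16 (C = -5 - 11 = -16)
g = ⅐ (g = 5*(1/35) = ⅐ ≈ 0.14286)
g*z(I(M(5, -1)), C) = (⅐)*2 = 2/7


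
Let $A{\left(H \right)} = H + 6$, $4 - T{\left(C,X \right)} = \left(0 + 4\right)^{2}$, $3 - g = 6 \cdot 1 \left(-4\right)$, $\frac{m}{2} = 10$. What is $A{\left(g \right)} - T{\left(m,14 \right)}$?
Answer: $45$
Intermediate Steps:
$m = 20$ ($m = 2 \cdot 10 = 20$)
$g = 27$ ($g = 3 - 6 \cdot 1 \left(-4\right) = 3 - 6 \left(-4\right) = 3 - -24 = 3 + 24 = 27$)
$T{\left(C,X \right)} = -12$ ($T{\left(C,X \right)} = 4 - \left(0 + 4\right)^{2} = 4 - 4^{2} = 4 - 16 = -12$)
$A{\left(H \right)} = 6 + H$
$A{\left(g \right)} - T{\left(m,14 \right)} = \left(6 + 27\right) - -12 = 33 + 12 = 45$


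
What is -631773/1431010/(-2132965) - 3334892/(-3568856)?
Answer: 636192119552261843/680824914299038775 ≈ 0.93444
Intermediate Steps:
-631773/1431010/(-2132965) - 3334892/(-3568856) = -631773*1/1431010*(-1/2132965) - 3334892*(-1/3568856) = -631773/1431010*(-1/2132965) + 833723/892214 = 631773/3052294244650 + 833723/892214 = 636192119552261843/680824914299038775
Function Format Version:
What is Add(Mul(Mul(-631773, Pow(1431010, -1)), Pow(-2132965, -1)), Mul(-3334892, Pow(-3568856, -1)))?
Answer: Rational(636192119552261843, 680824914299038775) ≈ 0.93444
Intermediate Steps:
Add(Mul(Mul(-631773, Pow(1431010, -1)), Pow(-2132965, -1)), Mul(-3334892, Pow(-3568856, -1))) = Add(Mul(Mul(-631773, Rational(1, 1431010)), Rational(-1, 2132965)), Mul(-3334892, Rational(-1, 3568856))) = Add(Mul(Rational(-631773, 1431010), Rational(-1, 2132965)), Rational(833723, 892214)) = Add(Rational(631773, 3052294244650), Rational(833723, 892214)) = Rational(636192119552261843, 680824914299038775)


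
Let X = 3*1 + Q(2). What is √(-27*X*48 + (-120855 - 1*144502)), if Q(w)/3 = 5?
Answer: I*√288685 ≈ 537.29*I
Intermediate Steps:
Q(w) = 15 (Q(w) = 3*5 = 15)
X = 18 (X = 3*1 + 15 = 3 + 15 = 18)
√(-27*X*48 + (-120855 - 1*144502)) = √(-27*18*48 + (-120855 - 1*144502)) = √(-486*48 + (-120855 - 144502)) = √(-23328 - 265357) = √(-288685) = I*√288685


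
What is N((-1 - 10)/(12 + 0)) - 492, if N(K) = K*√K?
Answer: -492 - 11*I*√33/72 ≈ -492.0 - 0.87764*I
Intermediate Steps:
N(K) = K^(3/2)
N((-1 - 10)/(12 + 0)) - 492 = ((-1 - 10)/(12 + 0))^(3/2) - 492 = (-11/12)^(3/2) - 492 = -11*I*√33/72 - 492 = -492 - 11*I*√33/72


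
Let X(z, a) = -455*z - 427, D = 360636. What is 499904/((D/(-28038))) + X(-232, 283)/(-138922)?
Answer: -23181089328823/596431838 ≈ -38866.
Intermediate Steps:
X(z, a) = -427 - 455*z
499904/((D/(-28038))) + X(-232, 283)/(-138922) = 499904/((360636/(-28038))) + (-427 - 455*(-232))/(-138922) = 499904/((360636*(-1/28038))) + (-427 + 105560)*(-1/138922) = 499904/(-60106/4673) + 105133*(-1/138922) = 499904*(-4673/60106) - 15019/19846 = -1168025696/30053 - 15019/19846 = -23181089328823/596431838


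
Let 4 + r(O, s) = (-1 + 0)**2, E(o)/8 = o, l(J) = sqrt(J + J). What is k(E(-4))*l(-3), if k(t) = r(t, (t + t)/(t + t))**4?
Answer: 81*I*sqrt(6) ≈ 198.41*I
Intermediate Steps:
l(J) = sqrt(2)*sqrt(J) (l(J) = sqrt(2*J) = sqrt(2)*sqrt(J))
E(o) = 8*o
r(O, s) = -3 (r(O, s) = -4 + (-1 + 0)**2 = -4 + (-1)**2 = -4 + 1 = -3)
k(t) = 81 (k(t) = (-3)**4 = 81)
k(E(-4))*l(-3) = 81*(sqrt(2)*sqrt(-3)) = 81*(sqrt(2)*(I*sqrt(3))) = 81*(I*sqrt(6)) = 81*I*sqrt(6)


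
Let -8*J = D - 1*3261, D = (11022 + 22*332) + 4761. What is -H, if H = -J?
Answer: -9913/4 ≈ -2478.3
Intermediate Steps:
D = 23087 (D = (11022 + 7304) + 4761 = 18326 + 4761 = 23087)
J = -9913/4 (J = -(23087 - 1*3261)/8 = -(23087 - 3261)/8 = -⅛*19826 = -9913/4 ≈ -2478.3)
H = 9913/4 (H = -1*(-9913/4) = 9913/4 ≈ 2478.3)
-H = -1*9913/4 = -9913/4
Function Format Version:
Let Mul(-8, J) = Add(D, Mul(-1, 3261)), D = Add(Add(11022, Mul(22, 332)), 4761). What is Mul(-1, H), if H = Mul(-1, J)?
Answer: Rational(-9913, 4) ≈ -2478.3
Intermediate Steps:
D = 23087 (D = Add(Add(11022, 7304), 4761) = Add(18326, 4761) = 23087)
J = Rational(-9913, 4) (J = Mul(Rational(-1, 8), Add(23087, Mul(-1, 3261))) = Mul(Rational(-1, 8), Add(23087, -3261)) = Mul(Rational(-1, 8), 19826) = Rational(-9913, 4) ≈ -2478.3)
H = Rational(9913, 4) (H = Mul(-1, Rational(-9913, 4)) = Rational(9913, 4) ≈ 2478.3)
Mul(-1, H) = Mul(-1, Rational(9913, 4)) = Rational(-9913, 4)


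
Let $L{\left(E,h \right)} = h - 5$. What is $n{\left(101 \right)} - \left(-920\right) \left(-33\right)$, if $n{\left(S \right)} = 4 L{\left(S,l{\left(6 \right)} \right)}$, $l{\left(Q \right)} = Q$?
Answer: $-30356$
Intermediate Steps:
$L{\left(E,h \right)} = -5 + h$
$n{\left(S \right)} = 4$ ($n{\left(S \right)} = 4 \left(-5 + 6\right) = 4 \cdot 1 = 4$)
$n{\left(101 \right)} - \left(-920\right) \left(-33\right) = 4 - \left(-920\right) \left(-33\right) = 4 - 30360 = -30356$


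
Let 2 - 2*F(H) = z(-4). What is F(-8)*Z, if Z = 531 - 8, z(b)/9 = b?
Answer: 9937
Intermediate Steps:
z(b) = 9*b
F(H) = 19 (F(H) = 1 - 9*(-4)/2 = 1 - ½*(-36) = 1 + 18 = 19)
Z = 523
F(-8)*Z = 19*523 = 9937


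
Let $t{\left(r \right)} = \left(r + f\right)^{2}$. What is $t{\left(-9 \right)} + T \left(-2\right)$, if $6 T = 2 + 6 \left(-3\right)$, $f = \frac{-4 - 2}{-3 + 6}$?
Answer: $\frac{379}{3} \approx 126.33$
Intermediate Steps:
$f = -2$ ($f = - \frac{6}{3} = \left(-6\right) \frac{1}{3} = -2$)
$t{\left(r \right)} = \left(-2 + r\right)^{2}$ ($t{\left(r \right)} = \left(r - 2\right)^{2} = \left(-2 + r\right)^{2}$)
$T = - \frac{8}{3}$ ($T = \frac{2 + 6 \left(-3\right)}{6} = \frac{2 - 18}{6} = \frac{1}{6} \left(-16\right) = - \frac{8}{3} \approx -2.6667$)
$t{\left(-9 \right)} + T \left(-2\right) = \left(-2 - 9\right)^{2} - - \frac{16}{3} = \left(-11\right)^{2} + \frac{16}{3} = 121 + \frac{16}{3} = \frac{379}{3}$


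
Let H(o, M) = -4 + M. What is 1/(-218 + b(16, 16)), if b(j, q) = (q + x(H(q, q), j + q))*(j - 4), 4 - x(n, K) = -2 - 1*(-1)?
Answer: 1/34 ≈ 0.029412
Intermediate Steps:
x(n, K) = 5 (x(n, K) = 4 - (-2 - 1*(-1)) = 4 - (-2 + 1) = 4 - 1*(-1) = 4 + 1 = 5)
b(j, q) = (-4 + j)*(5 + q) (b(j, q) = (q + 5)*(j - 4) = (5 + q)*(-4 + j) = (-4 + j)*(5 + q))
1/(-218 + b(16, 16)) = 1/(-218 + (-20 - 4*16 + 5*16 + 16*16)) = 1/(-218 + (-20 - 64 + 80 + 256)) = 1/(-218 + 252) = 1/34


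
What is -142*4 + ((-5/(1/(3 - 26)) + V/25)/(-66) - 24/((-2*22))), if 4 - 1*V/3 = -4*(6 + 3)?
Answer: -187859/330 ≈ -569.27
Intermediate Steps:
V = 120 (V = 12 - (-12)*(6 + 3) = 12 - (-12)*9 = 12 - 3*(-36) = 12 + 108 = 120)
-142*4 + ((-5/(1/(3 - 26)) + V/25)/(-66) - 24/((-2*22))) = -142*4 + ((-5/(1/(3 - 26)) + 120/25)/(-66) - 24/((-2*22))) = -568 + ((-5/(1/(-23)) + 120*(1/25))*(-1/66) - 24/(-44)) = -568 + ((-5/(-1/23) + 24/5)*(-1/66) - 24*(-1/44)) = -568 + ((-5*(-23) + 24/5)*(-1/66) + 6/11) = -568 + ((115 + 24/5)*(-1/66) + 6/11) = -568 + ((599/5)*(-1/66) + 6/11) = -568 + (-599/330 + 6/11) = -568 - 419/330 = -187859/330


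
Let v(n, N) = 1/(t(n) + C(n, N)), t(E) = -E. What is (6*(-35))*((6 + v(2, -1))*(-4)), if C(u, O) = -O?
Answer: 4200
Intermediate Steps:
v(n, N) = 1/(-N - n) (v(n, N) = 1/(-n - N) = 1/(-N - n))
(6*(-35))*((6 + v(2, -1))*(-4)) = (6*(-35))*((6 - 1/(-1 + 2))*(-4)) = -210*(6 - 1/1)*(-4) = -210*(6 - 1*1)*(-4) = -210*(6 - 1)*(-4) = -1050*(-4) = -210*(-20) = 4200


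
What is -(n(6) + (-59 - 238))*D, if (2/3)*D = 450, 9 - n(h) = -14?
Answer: 184950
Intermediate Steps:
n(h) = 23 (n(h) = 9 - 1*(-14) = 9 + 14 = 23)
D = 675 (D = (3/2)*450 = 675)
-(n(6) + (-59 - 238))*D = -(23 + (-59 - 238))*675 = -(23 - 297)*675 = -(-274)*675 = -1*(-184950) = 184950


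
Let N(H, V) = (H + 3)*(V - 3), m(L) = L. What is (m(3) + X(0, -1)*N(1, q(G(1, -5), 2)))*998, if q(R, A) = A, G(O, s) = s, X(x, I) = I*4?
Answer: 18962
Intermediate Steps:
X(x, I) = 4*I
N(H, V) = (-3 + V)*(3 + H) (N(H, V) = (3 + H)*(-3 + V) = (-3 + V)*(3 + H))
(m(3) + X(0, -1)*N(1, q(G(1, -5), 2)))*998 = (3 + (4*(-1))*(-9 - 3*1 + 3*2 + 1*2))*998 = (3 - 4*(-9 - 3 + 6 + 2))*998 = (3 - 4*(-4))*998 = (3 + 16)*998 = 19*998 = 18962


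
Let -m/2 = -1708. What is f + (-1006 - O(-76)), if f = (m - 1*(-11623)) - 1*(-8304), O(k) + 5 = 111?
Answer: 22231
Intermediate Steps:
m = 3416 (m = -2*(-1708) = 3416)
O(k) = 106 (O(k) = -5 + 111 = 106)
f = 23343 (f = (3416 - 1*(-11623)) - 1*(-8304) = (3416 + 11623) + 8304 = 15039 + 8304 = 23343)
f + (-1006 - O(-76)) = 23343 + (-1006 - 1*106) = 23343 + (-1006 - 106) = 23343 - 1112 = 22231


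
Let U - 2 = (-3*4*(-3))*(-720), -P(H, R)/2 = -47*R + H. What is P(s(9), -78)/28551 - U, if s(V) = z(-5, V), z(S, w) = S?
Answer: 739977496/28551 ≈ 25918.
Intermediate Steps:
s(V) = -5
P(H, R) = -2*H + 94*R (P(H, R) = -2*(-47*R + H) = -2*(H - 47*R) = -2*H + 94*R)
U = -25918 (U = 2 + (-3*4*(-3))*(-720) = 2 - 12*(-3)*(-720) = 2 + 36*(-720) = 2 - 25920 = -25918)
P(s(9), -78)/28551 - U = (-2*(-5) + 94*(-78))/28551 - 1*(-25918) = (10 - 7332)*(1/28551) + 25918 = -7322*1/28551 + 25918 = -7322/28551 + 25918 = 739977496/28551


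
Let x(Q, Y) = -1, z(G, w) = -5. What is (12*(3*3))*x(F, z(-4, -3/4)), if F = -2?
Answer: -108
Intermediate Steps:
(12*(3*3))*x(F, z(-4, -3/4)) = (12*(3*3))*(-1) = (12*9)*(-1) = 108*(-1) = -108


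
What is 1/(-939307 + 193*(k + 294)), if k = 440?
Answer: -1/797645 ≈ -1.2537e-6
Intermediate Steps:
1/(-939307 + 193*(k + 294)) = 1/(-939307 + 193*(440 + 294)) = 1/(-939307 + 193*734) = 1/(-939307 + 141662) = 1/(-797645) = -1/797645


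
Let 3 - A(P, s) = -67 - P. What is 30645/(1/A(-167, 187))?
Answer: -2972565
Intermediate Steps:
A(P, s) = 70 + P (A(P, s) = 3 - (-67 - P) = 3 + (67 + P) = 70 + P)
30645/(1/A(-167, 187)) = 30645/(1/(70 - 167)) = 30645/(1/(-97)) = 30645/(-1/97) = 30645*(-97) = -2972565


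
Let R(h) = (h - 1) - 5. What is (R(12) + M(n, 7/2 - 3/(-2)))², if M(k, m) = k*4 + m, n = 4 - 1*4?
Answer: 121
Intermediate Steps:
n = 0 (n = 4 - 4 = 0)
R(h) = -6 + h (R(h) = (-1 + h) - 5 = -6 + h)
M(k, m) = m + 4*k (M(k, m) = 4*k + m = m + 4*k)
(R(12) + M(n, 7/2 - 3/(-2)))² = ((-6 + 12) + ((7/2 - 3/(-2)) + 4*0))² = (6 + ((7*(½) - 3*(-½)) + 0))² = (6 + ((7/2 + 3/2) + 0))² = (6 + (5 + 0))² = (6 + 5)² = 11² = 121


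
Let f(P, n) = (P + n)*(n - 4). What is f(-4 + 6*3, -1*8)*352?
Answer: -25344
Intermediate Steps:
f(P, n) = (-4 + n)*(P + n) (f(P, n) = (P + n)*(-4 + n) = (-4 + n)*(P + n))
f(-4 + 6*3, -1*8)*352 = ((-1*8)² - 4*(-4 + 6*3) - (-4)*8 + (-4 + 6*3)*(-1*8))*352 = ((-8)² - 4*(-4 + 18) - 4*(-8) + (-4 + 18)*(-8))*352 = (64 - 4*14 + 32 + 14*(-8))*352 = (64 - 56 + 32 - 112)*352 = -72*352 = -25344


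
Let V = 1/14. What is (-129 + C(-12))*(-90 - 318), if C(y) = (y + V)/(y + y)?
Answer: 734009/14 ≈ 52429.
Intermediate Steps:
V = 1/14 ≈ 0.071429
C(y) = (1/14 + y)/(2*y) (C(y) = (y + 1/14)/(y + y) = (1/14 + y)/((2*y)) = (1/14 + y)*(1/(2*y)) = (1/14 + y)/(2*y))
(-129 + C(-12))*(-90 - 318) = (-129 + (1/28)*(1 + 14*(-12))/(-12))*(-90 - 318) = (-129 + (1/28)*(-1/12)*(1 - 168))*(-408) = (-129 + (1/28)*(-1/12)*(-167))*(-408) = (-129 + 167/336)*(-408) = -43177/336*(-408) = 734009/14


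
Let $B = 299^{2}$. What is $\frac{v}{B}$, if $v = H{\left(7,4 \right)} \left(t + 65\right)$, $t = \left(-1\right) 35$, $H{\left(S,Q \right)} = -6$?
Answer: $- \frac{180}{89401} \approx -0.0020134$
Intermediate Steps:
$t = -35$
$v = -180$ ($v = - 6 \left(-35 + 65\right) = \left(-6\right) 30 = -180$)
$B = 89401$
$\frac{v}{B} = - \frac{180}{89401}$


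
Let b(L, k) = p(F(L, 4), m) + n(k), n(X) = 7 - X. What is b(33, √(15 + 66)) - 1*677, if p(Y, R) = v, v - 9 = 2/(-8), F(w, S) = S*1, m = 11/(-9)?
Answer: -2681/4 ≈ -670.25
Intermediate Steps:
m = -11/9 (m = 11*(-⅑) = -11/9 ≈ -1.2222)
F(w, S) = S
v = 35/4 (v = 9 + 2/(-8) = 9 + 2*(-⅛) = 9 - ¼ = 35/4 ≈ 8.7500)
p(Y, R) = 35/4
b(L, k) = 63/4 - k (b(L, k) = 35/4 + (7 - k) = 63/4 - k)
b(33, √(15 + 66)) - 1*677 = (63/4 - √(15 + 66)) - 1*677 = (63/4 - √81) - 677 = (63/4 - 1*9) - 677 = (63/4 - 9) - 677 = 27/4 - 677 = -2681/4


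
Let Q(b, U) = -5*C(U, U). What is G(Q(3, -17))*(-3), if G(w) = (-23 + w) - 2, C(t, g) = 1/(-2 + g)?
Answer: 1410/19 ≈ 74.211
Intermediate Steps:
Q(b, U) = -5/(-2 + U)
G(w) = -25 + w
G(Q(3, -17))*(-3) = (-25 - 5/(-2 - 17))*(-3) = (-25 - 5/(-19))*(-3) = (-25 - 5*(-1/19))*(-3) = (-25 + 5/19)*(-3) = -470/19*(-3) = 1410/19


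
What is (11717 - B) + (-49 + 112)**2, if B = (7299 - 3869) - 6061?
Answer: 18317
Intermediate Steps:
B = -2631 (B = 3430 - 6061 = -2631)
(11717 - B) + (-49 + 112)**2 = (11717 - 1*(-2631)) + (-49 + 112)**2 = (11717 + 2631) + 63**2 = 14348 + 3969 = 18317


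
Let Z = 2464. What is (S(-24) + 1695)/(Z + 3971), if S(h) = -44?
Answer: 127/495 ≈ 0.25657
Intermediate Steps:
(S(-24) + 1695)/(Z + 3971) = (-44 + 1695)/(2464 + 3971) = 1651/6435 = 1651*(1/6435) = 127/495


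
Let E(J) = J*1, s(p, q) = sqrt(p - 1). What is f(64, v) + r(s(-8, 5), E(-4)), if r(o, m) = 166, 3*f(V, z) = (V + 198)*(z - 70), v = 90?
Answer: 5738/3 ≈ 1912.7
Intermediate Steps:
f(V, z) = (-70 + z)*(198 + V)/3 (f(V, z) = ((V + 198)*(z - 70))/3 = ((198 + V)*(-70 + z))/3 = ((-70 + z)*(198 + V))/3 = (-70 + z)*(198 + V)/3)
s(p, q) = sqrt(-1 + p)
E(J) = J
f(64, v) + r(s(-8, 5), E(-4)) = (-4620 + 66*90 - 70/3*64 + (1/3)*64*90) + 166 = (-4620 + 5940 - 4480/3 + 1920) + 166 = 5240/3 + 166 = 5738/3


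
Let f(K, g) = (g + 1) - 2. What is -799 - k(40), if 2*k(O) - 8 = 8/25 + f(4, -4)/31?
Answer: -1244773/1550 ≈ -803.08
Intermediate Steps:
f(K, g) = -1 + g (f(K, g) = (1 + g) - 2 = -1 + g)
k(O) = 6323/1550 (k(O) = 4 + (8/25 + (-1 - 4)/31)/2 = 4 + (8*(1/25) - 5*1/31)/2 = 4 + (8/25 - 5/31)/2 = 4 + (1/2)*(123/775) = 4 + 123/1550 = 6323/1550)
-799 - k(40) = -799 - 1*6323/1550 = -799 - 6323/1550 = -1244773/1550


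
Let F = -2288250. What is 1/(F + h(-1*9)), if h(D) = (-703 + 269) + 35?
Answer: -1/2288649 ≈ -4.3694e-7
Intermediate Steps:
h(D) = -399 (h(D) = -434 + 35 = -399)
1/(F + h(-1*9)) = 1/(-2288250 - 399) = 1/(-2288649) = -1/2288649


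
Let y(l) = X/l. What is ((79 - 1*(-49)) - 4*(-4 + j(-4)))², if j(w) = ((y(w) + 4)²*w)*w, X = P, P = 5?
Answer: 115600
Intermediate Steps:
X = 5
y(l) = 5/l
j(w) = w²*(4 + 5/w)² (j(w) = ((5/w + 4)²*w)*w = ((4 + 5/w)²*w)*w = (w*(4 + 5/w)²)*w = w²*(4 + 5/w)²)
((79 - 1*(-49)) - 4*(-4 + j(-4)))² = ((79 - 1*(-49)) - 4*(-4 + (5 + 4*(-4))²))² = ((79 + 49) - 4*(-4 + (5 - 16)²))² = (128 - 4*(-4 + (-11)²))² = (128 - 4*(-4 + 121))² = (128 - 4*117)² = (128 - 468)² = (-340)² = 115600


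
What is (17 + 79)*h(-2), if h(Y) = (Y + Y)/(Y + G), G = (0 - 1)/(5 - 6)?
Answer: 384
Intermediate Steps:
G = 1 (G = -1/(-1) = -1*(-1) = 1)
h(Y) = 2*Y/(1 + Y) (h(Y) = (Y + Y)/(Y + 1) = (2*Y)/(1 + Y) = 2*Y/(1 + Y))
(17 + 79)*h(-2) = (17 + 79)*(2*(-2)/(1 - 2)) = 96*(2*(-2)/(-1)) = 96*(2*(-2)*(-1)) = 96*4 = 384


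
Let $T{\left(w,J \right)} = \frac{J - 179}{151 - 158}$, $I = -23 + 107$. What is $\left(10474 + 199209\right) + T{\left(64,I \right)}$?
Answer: $\frac{1467876}{7} \approx 2.097 \cdot 10^{5}$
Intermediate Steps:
$I = 84$
$T{\left(w,J \right)} = \frac{179}{7} - \frac{J}{7}$ ($T{\left(w,J \right)} = \frac{-179 + J}{-7} = \left(-179 + J\right) \left(- \frac{1}{7}\right) = \frac{179}{7} - \frac{J}{7}$)
$\left(10474 + 199209\right) + T{\left(64,I \right)} = \left(10474 + 199209\right) + \left(\frac{179}{7} - 12\right) = 209683 + \left(\frac{179}{7} - 12\right) = 209683 + \frac{95}{7} = \frac{1467876}{7}$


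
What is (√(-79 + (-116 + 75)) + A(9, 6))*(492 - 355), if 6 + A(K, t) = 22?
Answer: 2192 + 274*I*√30 ≈ 2192.0 + 1500.8*I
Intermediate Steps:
A(K, t) = 16 (A(K, t) = -6 + 22 = 16)
(√(-79 + (-116 + 75)) + A(9, 6))*(492 - 355) = (√(-79 + (-116 + 75)) + 16)*(492 - 355) = (√(-79 - 41) + 16)*137 = (√(-120) + 16)*137 = (2*I*√30 + 16)*137 = (16 + 2*I*√30)*137 = 2192 + 274*I*√30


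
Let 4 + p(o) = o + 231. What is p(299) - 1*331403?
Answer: -330877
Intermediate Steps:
p(o) = 227 + o (p(o) = -4 + (o + 231) = -4 + (231 + o) = 227 + o)
p(299) - 1*331403 = (227 + 299) - 1*331403 = 526 - 331403 = -330877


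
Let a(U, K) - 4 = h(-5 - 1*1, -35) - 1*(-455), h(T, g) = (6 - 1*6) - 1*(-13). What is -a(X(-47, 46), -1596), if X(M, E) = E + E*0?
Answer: -472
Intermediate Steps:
X(M, E) = E (X(M, E) = E + 0 = E)
h(T, g) = 13 (h(T, g) = (6 - 6) + 13 = 0 + 13 = 13)
a(U, K) = 472 (a(U, K) = 4 + (13 - 1*(-455)) = 4 + (13 + 455) = 4 + 468 = 472)
-a(X(-47, 46), -1596) = -1*472 = -472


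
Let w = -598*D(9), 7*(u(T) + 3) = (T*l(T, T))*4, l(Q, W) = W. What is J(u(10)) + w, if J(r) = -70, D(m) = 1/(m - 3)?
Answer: -509/3 ≈ -169.67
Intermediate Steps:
D(m) = 1/(-3 + m)
u(T) = -3 + 4*T²/7 (u(T) = -3 + ((T*T)*4)/7 = -3 + (T²*4)/7 = -3 + (4*T²)/7 = -3 + 4*T²/7)
w = -299/3 (w = -598/(-3 + 9) = -598/6 = -598*⅙ = -299/3 ≈ -99.667)
J(u(10)) + w = -70 - 299/3 = -509/3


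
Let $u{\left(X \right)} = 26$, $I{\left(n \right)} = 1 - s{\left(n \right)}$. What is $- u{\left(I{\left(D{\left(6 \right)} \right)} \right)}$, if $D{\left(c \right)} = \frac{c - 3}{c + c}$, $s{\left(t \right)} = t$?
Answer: $-26$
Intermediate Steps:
$D{\left(c \right)} = \frac{-3 + c}{2 c}$
$I{\left(n \right)} = 1 - n$
$- u{\left(I{\left(D{\left(6 \right)} \right)} \right)} = \left(-1\right) 26 = -26$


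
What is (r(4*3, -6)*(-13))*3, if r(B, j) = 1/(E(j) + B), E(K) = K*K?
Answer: -13/16 ≈ -0.81250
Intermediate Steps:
E(K) = K²
r(B, j) = 1/(B + j²) (r(B, j) = 1/(j² + B) = 1/(B + j²))
(r(4*3, -6)*(-13))*3 = (-13/(4*3 + (-6)²))*3 = (-13/(12 + 36))*3 = (-13/48)*3 = ((1/48)*(-13))*3 = -13/48*3 = -13/16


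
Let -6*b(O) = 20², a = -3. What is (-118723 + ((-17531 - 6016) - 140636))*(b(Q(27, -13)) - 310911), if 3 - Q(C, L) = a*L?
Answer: 87977447766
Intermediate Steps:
Q(C, L) = 3 + 3*L (Q(C, L) = 3 - (-3)*L = 3 + 3*L)
b(O) = -200/3 (b(O) = -⅙*20² = -⅙*400 = -200/3)
(-118723 + ((-17531 - 6016) - 140636))*(b(Q(27, -13)) - 310911) = (-118723 + ((-17531 - 6016) - 140636))*(-200/3 - 310911) = (-118723 + (-23547 - 140636))*(-932933/3) = (-118723 - 164183)*(-932933/3) = -282906*(-932933/3) = 87977447766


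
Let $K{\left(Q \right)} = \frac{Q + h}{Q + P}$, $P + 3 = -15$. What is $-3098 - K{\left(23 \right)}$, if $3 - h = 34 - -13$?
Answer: $- \frac{15469}{5} \approx -3093.8$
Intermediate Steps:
$P = -18$ ($P = -3 - 15 = -18$)
$h = -44$ ($h = 3 - \left(34 - -13\right) = 3 - \left(34 + 13\right) = 3 - 47 = -44$)
$K{\left(Q \right)} = \frac{-44 + Q}{-18 + Q}$ ($K{\left(Q \right)} = \frac{Q - 44}{Q - 18} = \frac{-44 + Q}{-18 + Q}$)
$-3098 - K{\left(23 \right)} = -3098 - \frac{-44 + 23}{-18 + 23} = -3098 - \frac{1}{5} \left(-21\right) = -3098 - - \frac{21}{5} = -3098 + \frac{21}{5} = - \frac{15469}{5}$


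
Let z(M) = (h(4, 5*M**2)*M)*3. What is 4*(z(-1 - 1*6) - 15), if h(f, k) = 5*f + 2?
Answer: -1908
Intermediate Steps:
h(f, k) = 2 + 5*f
z(M) = 66*M (z(M) = ((2 + 5*4)*M)*3 = ((2 + 20)*M)*3 = (22*M)*3 = 66*M)
4*(z(-1 - 1*6) - 15) = 4*(66*(-1 - 1*6) - 15) = 4*(66*(-1 - 6) - 15) = 4*(66*(-7) - 15) = 4*(-462 - 15) = 4*(-477) = -1908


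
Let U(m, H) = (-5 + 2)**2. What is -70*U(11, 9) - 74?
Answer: -704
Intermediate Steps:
U(m, H) = 9 (U(m, H) = (-3)**2 = 9)
-70*U(11, 9) - 74 = -70*9 - 74 = -630 - 74 = -704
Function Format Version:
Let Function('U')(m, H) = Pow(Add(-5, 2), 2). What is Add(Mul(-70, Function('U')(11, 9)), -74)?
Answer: -704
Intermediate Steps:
Function('U')(m, H) = 9 (Function('U')(m, H) = Pow(-3, 2) = 9)
Add(Mul(-70, Function('U')(11, 9)), -74) = Add(Mul(-70, 9), -74) = Add(-630, -74) = -704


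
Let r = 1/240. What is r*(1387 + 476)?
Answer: 621/80 ≈ 7.7625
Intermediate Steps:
r = 1/240 ≈ 0.0041667
r*(1387 + 476) = (1387 + 476)/240 = (1/240)*1863 = 621/80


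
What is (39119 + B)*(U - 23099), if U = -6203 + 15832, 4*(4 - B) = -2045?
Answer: -1067746695/2 ≈ -5.3387e+8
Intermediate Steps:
B = 2061/4 (B = 4 - ¼*(-2045) = 4 + 2045/4 = 2061/4 ≈ 515.25)
U = 9629
(39119 + B)*(U - 23099) = (39119 + 2061/4)*(9629 - 23099) = (158537/4)*(-13470) = -1067746695/2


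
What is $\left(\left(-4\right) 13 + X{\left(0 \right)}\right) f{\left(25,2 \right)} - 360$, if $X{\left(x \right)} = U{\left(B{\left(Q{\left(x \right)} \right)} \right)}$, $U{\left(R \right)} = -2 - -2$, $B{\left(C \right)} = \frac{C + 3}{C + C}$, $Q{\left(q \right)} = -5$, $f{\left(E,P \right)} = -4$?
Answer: $-152$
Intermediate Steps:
$B{\left(C \right)} = \frac{3 + C}{2 C}$
$U{\left(R \right)} = 0$ ($U{\left(R \right)} = -2 + 2 = 0$)
$X{\left(x \right)} = 0$
$\left(\left(-4\right) 13 + X{\left(0 \right)}\right) f{\left(25,2 \right)} - 360 = \left(\left(-4\right) 13 + 0\right) \left(-4\right) - 360 = \left(-52 + 0\right) \left(-4\right) - 360 = \left(-52\right) \left(-4\right) - 360 = 208 - 360 = -152$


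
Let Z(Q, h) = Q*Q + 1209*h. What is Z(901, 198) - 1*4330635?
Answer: -3279452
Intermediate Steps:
Z(Q, h) = Q² + 1209*h
Z(901, 198) - 1*4330635 = (901² + 1209*198) - 1*4330635 = (811801 + 239382) - 4330635 = 1051183 - 4330635 = -3279452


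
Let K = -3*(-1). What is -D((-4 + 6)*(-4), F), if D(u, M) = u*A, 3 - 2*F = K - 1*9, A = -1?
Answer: -8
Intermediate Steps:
K = 3
F = 9/2 (F = 3/2 - (3 - 1*9)/2 = 3/2 - (3 - 9)/2 = 3/2 - 1/2*(-6) = 3/2 + 3 = 9/2 ≈ 4.5000)
D(u, M) = -u (D(u, M) = u*(-1) = -u)
-D((-4 + 6)*(-4), F) = -(-1)*(-4 + 6)*(-4) = -(-1)*2*(-4) = -(-1)*(-8) = -1*8 = -8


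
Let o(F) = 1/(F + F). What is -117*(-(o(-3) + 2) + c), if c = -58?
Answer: 14001/2 ≈ 7000.5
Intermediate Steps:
o(F) = 1/(2*F)
-117*(-(o(-3) + 2) + c) = -117*(-((½)/(-3) + 2) - 58) = -117*(-((½)*(-⅓) + 2) - 58) = -117*(-(-⅙ + 2) - 58) = -117*(-1*11/6 - 58) = -117*(-11/6 - 58) = -117*(-359/6) = 14001/2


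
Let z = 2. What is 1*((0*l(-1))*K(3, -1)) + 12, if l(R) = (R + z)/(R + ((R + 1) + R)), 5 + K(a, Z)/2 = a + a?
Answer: 12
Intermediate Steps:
K(a, Z) = -10 + 4*a (K(a, Z) = -10 + 2*(a + a) = -10 + 2*(2*a) = -10 + 4*a)
l(R) = (2 + R)/(1 + 3*R) (l(R) = (R + 2)/(R + ((R + 1) + R)) = (2 + R)/(R + ((1 + R) + R)) = (2 + R)/(R + (1 + 2*R)) = (2 + R)/(1 + 3*R))
1*((0*l(-1))*K(3, -1)) + 12 = 1*((0*((2 - 1)/(1 + 3*(-1))))*(-10 + 4*3)) + 12 = 1*((0*(1/(1 - 3)))*(-10 + 12)) + 12 = 1*((0*(1/(-2)))*2) + 12 = 1*((0*(-½*1))*2) + 12 = 1*((0*(-½))*2) + 12 = 1*(0*2) + 12 = 1*0 + 12 = 0 + 12 = 12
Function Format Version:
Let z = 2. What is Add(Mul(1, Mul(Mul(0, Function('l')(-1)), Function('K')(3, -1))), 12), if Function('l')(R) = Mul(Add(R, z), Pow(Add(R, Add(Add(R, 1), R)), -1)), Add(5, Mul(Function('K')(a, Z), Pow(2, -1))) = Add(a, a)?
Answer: 12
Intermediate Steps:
Function('K')(a, Z) = Add(-10, Mul(4, a)) (Function('K')(a, Z) = Add(-10, Mul(2, Add(a, a))) = Add(-10, Mul(2, Mul(2, a))) = Add(-10, Mul(4, a)))
Function('l')(R) = Mul(Pow(Add(1, Mul(3, R)), -1), Add(2, R)) (Function('l')(R) = Mul(Add(R, 2), Pow(Add(R, Add(Add(R, 1), R)), -1)) = Mul(Add(2, R), Pow(Add(R, Add(Add(1, R), R)), -1)) = Mul(Add(2, R), Pow(Add(R, Add(1, Mul(2, R))), -1)) = Mul(Add(2, R), Pow(Add(1, Mul(3, R)), -1)) = Mul(Pow(Add(1, Mul(3, R)), -1), Add(2, R)))
Add(Mul(1, Mul(Mul(0, Function('l')(-1)), Function('K')(3, -1))), 12) = Add(Mul(1, Mul(Mul(0, Mul(Pow(Add(1, Mul(3, -1)), -1), Add(2, -1))), Add(-10, Mul(4, 3)))), 12) = Add(Mul(1, Mul(Mul(0, Mul(Pow(Add(1, -3), -1), 1)), Add(-10, 12))), 12) = Add(Mul(1, Mul(Mul(0, Mul(Pow(-2, -1), 1)), 2)), 12) = Add(Mul(1, Mul(Mul(0, Mul(Rational(-1, 2), 1)), 2)), 12) = Add(Mul(1, Mul(Mul(0, Rational(-1, 2)), 2)), 12) = Add(Mul(1, Mul(0, 2)), 12) = Add(Mul(1, 0), 12) = Add(0, 12) = 12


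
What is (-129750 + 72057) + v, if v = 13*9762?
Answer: 69213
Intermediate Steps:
v = 126906
(-129750 + 72057) + v = (-129750 + 72057) + 126906 = -57693 + 126906 = 69213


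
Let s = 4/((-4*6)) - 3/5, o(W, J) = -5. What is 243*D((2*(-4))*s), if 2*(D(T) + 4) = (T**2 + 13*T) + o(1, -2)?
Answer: 633933/50 ≈ 12679.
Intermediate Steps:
s = -23/30 (s = 4/(-24) - 3*1/5 = 4*(-1/24) - 3/5 = -1/6 - 3/5 = -23/30 ≈ -0.76667)
D(T) = -13/2 + T**2/2 + 13*T/2 (D(T) = -4 + ((T**2 + 13*T) - 5)/2 = -4 + (-5 + T**2 + 13*T)/2 = -4 + (-5/2 + T**2/2 + 13*T/2) = -13/2 + T**2/2 + 13*T/2)
243*D((2*(-4))*s) = 243*(-13/2 + ((2*(-4))*(-23/30))**2/2 + 13*((2*(-4))*(-23/30))/2) = 243*(-13/2 + (-8*(-23/30))**2/2 + 13*(-8*(-23/30))/2) = 243*(-13/2 + (92/15)**2/2 + (13/2)*(92/15)) = 243*(-13/2 + (1/2)*(8464/225) + 598/15) = 243*(-13/2 + 4232/225 + 598/15) = 243*(23479/450) = 633933/50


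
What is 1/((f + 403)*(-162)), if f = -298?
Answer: -1/17010 ≈ -5.8789e-5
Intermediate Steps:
1/((f + 403)*(-162)) = 1/((-298 + 403)*(-162)) = 1/(105*(-162)) = 1/(-17010) = -1/17010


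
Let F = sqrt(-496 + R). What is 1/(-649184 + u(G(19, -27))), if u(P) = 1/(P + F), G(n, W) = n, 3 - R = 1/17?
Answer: (-sqrt(142494) + 323*I)/(-209686415*I + 649184*sqrt(142494)) ≈ -1.5404e-6 + 6.1728e-14*I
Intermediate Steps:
R = 50/17 (R = 3 - 1/17 = 50/17 ≈ 2.9412)
F = I*sqrt(142494)/17 (F = sqrt(-496 + 50/17) = sqrt(-8382/17) = I*sqrt(142494)/17 ≈ 22.205*I)
u(P) = 1/(P + I*sqrt(142494)/17)
1/(-649184 + u(G(19, -27))) = 1/(-649184 + 17/(17*19 + I*sqrt(142494))) = 1/(-649184 + 17/(323 + I*sqrt(142494)))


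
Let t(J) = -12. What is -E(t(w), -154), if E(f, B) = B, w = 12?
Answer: 154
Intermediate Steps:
-E(t(w), -154) = -1*(-154) = 154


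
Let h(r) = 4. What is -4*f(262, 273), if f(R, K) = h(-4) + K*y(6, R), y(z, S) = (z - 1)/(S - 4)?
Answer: -1598/43 ≈ -37.163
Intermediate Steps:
y(z, S) = (-1 + z)/(-4 + S)
f(R, K) = 4 + 5*K/(-4 + R) (f(R, K) = 4 + K*((-1 + 6)/(-4 + R)) = 4 + K*(5/(-4 + R)) = 4 + 5*K/(-4 + R))
-4*f(262, 273) = -4*(-16 + 4*262 + 5*273)/(-4 + 262) = -4*(-16 + 1048 + 1365)/258 = -2*2397/129 = -4*799/86 = -1598/43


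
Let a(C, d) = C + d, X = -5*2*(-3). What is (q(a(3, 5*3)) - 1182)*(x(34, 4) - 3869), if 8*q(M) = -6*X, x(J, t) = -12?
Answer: 9349329/2 ≈ 4.6747e+6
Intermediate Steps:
X = 30 (X = -10*(-3) = 30)
q(M) = -45/2 (q(M) = (-6*30)/8 = (1/8)*(-180) = -45/2)
(q(a(3, 5*3)) - 1182)*(x(34, 4) - 3869) = (-45/2 - 1182)*(-12 - 3869) = -2409/2*(-3881) = 9349329/2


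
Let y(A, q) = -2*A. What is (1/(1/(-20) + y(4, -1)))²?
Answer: 400/25921 ≈ 0.015432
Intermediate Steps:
(1/(1/(-20) + y(4, -1)))² = (1/(1/(-20) - 2*4))² = (1/(-1/20 - 8))² = (1/(-161/20))² = (-20/161)² = 400/25921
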